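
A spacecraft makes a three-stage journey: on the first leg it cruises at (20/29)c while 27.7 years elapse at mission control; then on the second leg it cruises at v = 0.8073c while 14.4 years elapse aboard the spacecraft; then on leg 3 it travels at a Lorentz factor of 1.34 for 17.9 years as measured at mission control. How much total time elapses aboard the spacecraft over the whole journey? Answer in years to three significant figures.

Leg 1: γ = 1/√(1 − (20/29)²) = 29/21 ≈ 1.381; τ_1 = 27.7/1.381 = 20.06 years.
Leg 2: 14.4 years is already measured aboard the spacecraft.
Leg 3: γ = 1.34; τ_3 = 17.9/1.340 = 13.36 years.
Total: 20.06 + 14.40 + 13.36 years.

τ = 47.8 years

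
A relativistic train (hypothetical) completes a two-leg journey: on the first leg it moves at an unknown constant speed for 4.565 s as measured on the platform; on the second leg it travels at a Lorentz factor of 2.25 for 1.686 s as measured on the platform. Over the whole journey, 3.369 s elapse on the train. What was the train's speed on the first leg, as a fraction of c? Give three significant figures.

β = 0.819

Leg 1: speed unknown; τ_1 = 4.565/γ_1.
Leg 2: γ = 2.25; τ_2 = 1.686/2.250 = 0.7493 s.
Total proper time: τ_1 + 0.7493 = 3.369, so τ_1 = 3.369 − 0.7493 = 2.620 s.
γ_1 = 4.565/2.620 = 1.743; β = √(1 − 1/γ²) = √0.6707.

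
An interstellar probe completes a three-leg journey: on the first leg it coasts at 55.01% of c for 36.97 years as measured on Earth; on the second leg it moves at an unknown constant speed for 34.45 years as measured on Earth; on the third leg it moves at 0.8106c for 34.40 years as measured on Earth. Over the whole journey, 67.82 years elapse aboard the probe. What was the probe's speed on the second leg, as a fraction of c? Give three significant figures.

β = 0.873

Leg 1: β = 0.5501; γ = 1/√(1 − 0.5501²) = 1/√0.6974 = 1.197; τ_1 = 36.97/1.197 = 30.87 years.
Leg 2: speed unknown; τ_2 = 34.45/γ_2.
Leg 3: γ = 1/√(1 − 0.8106²) = 1/√0.3429 = 1.708; τ_3 = 34.40/1.708 = 20.14 years.
Total proper time: 30.87 + τ_2 + 20.14 = 67.82, so τ_2 = 67.82 − 51.02 = 16.80 years.
γ_2 = 34.45/16.80 = 2.050; β = √(1 − 1/γ²) = √0.7621.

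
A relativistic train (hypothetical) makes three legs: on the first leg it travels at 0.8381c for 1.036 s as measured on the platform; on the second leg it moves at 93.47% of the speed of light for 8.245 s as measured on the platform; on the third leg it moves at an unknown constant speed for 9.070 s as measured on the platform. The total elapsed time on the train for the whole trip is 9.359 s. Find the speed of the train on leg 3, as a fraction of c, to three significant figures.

Leg 1: γ = 1/√(1 − 0.8381²) = 1/√0.2976 = 1.833; τ_1 = 1.036/1.833 = 0.5652 s.
Leg 2: β = 0.9347; γ = 1/√(1 − 0.9347²) = 1/√0.1263 = 2.813; τ_2 = 8.245/2.813 = 2.931 s.
Leg 3: speed unknown; τ_3 = 9.070/γ_3.
Total proper time: 0.5652 + 2.931 + τ_3 = 9.359, so τ_3 = 9.359 − 3.496 = 5.863 s.
γ_3 = 9.070/5.863 = 1.547; β = √(1 − 1/γ²) = √0.5821.

β = 0.763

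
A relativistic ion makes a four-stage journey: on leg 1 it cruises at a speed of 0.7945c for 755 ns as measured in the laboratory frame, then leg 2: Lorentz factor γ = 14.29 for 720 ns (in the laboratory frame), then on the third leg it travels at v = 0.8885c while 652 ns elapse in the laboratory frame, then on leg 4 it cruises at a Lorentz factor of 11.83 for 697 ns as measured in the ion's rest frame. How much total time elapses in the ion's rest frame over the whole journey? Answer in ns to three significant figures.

τ = 1510 ns

Leg 1: γ = 1/√(1 − 0.7945²) = 1/√0.3688 = 1.647; τ_1 = 755/1.647 = 458.5 ns.
Leg 2: γ = 14.29; τ_2 = 720/14.29 = 50.38 ns.
Leg 3: γ = 1/√(1 − 0.8885²) = 1/√0.2106 = 2.179; τ_3 = 652/2.179 = 299.2 ns.
Leg 4: 697 ns is already measured in the ion's rest frame.
Total: 458.5 + 50.38 + 299.2 + 697.0 ns.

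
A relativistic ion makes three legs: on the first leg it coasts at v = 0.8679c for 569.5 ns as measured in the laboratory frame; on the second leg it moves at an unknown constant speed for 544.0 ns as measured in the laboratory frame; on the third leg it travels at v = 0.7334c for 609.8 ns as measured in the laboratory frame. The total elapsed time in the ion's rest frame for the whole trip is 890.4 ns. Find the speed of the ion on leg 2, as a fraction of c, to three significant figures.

Leg 1: γ = 1/√(1 − 0.8679²) = 1/√0.2467 = 2.013; τ_1 = 569.5/2.013 = 282.9 ns.
Leg 2: speed unknown; τ_2 = 544.0/γ_2.
Leg 3: γ = 1/√(1 − 0.7334²) = 1/√0.4621 = 1.471; τ_3 = 609.8/1.471 = 414.5 ns.
Total proper time: 282.9 + τ_2 + 414.5 = 890.4, so τ_2 = 890.4 − 697.4 = 193.0 ns.
γ_2 = 544.0/193.0 = 2.819; β = √(1 − 1/γ²) = √0.8742.

β = 0.935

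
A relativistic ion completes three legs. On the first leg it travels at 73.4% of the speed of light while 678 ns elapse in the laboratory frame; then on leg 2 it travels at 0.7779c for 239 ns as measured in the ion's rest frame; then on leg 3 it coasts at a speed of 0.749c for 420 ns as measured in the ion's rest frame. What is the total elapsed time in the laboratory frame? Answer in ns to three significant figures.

Leg 1: 678 ns is already measured in the laboratory frame.
Leg 2: γ = 1/√(1 − 0.7779²) = 1/√0.3949 = 1.591; Δt_2 = 1.591 × 239 = 380.3 ns.
Leg 3: γ = 1/√(1 − 0.749²) = 1/√0.4390 = 1.509; Δt_3 = 1.509 × 420 = 633.9 ns.
Total: 678.0 + 380.3 + 633.9 ns.

Δt = 1690 ns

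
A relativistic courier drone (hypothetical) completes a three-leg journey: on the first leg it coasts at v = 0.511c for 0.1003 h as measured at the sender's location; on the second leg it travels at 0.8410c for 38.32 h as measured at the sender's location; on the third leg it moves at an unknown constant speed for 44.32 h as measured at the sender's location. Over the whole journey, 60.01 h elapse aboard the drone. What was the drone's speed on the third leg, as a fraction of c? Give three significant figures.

Leg 1: γ = 1/√(1 − 0.511²) = 1/√0.7389 = 1.163; τ_1 = 0.1003/1.163 = 0.08622 h.
Leg 2: γ = 1/√(1 − 0.8410²) = 1/√0.2927 = 1.848; τ_2 = 38.32/1.848 = 20.73 h.
Leg 3: speed unknown; τ_3 = 44.32/γ_3.
Total proper time: 0.08622 + 20.73 + τ_3 = 60.01, so τ_3 = 60.01 − 20.82 = 39.19 h.
γ_3 = 44.32/39.19 = 1.131; β = √(1 − 1/γ²) = √0.2180.

β = 0.467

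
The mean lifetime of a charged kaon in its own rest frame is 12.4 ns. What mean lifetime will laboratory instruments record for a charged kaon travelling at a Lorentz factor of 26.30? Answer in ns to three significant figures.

γ = 26.30
The rest-frame lifetime is the proper time; the lab measures the dilated interval Δt = γτ₀ = 26.30 × 12.4 ns.

Δt = 326 ns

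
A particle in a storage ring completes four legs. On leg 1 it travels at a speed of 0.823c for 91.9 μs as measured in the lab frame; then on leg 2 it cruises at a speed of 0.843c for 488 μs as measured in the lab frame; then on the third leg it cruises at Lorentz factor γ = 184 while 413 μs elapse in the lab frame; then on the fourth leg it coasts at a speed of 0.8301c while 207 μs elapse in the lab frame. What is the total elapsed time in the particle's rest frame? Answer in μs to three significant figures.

τ = 432 μs

Leg 1: γ = 1/√(1 − 0.823²) = 1/√0.3227 = 1.760; τ_1 = 91.9/1.760 = 52.20 μs.
Leg 2: γ = 1/√(1 − 0.843²) = 1/√0.2894 = 1.859; τ_2 = 488/1.859 = 262.5 μs.
Leg 3: γ = 184; τ_3 = 413/184.0 = 2.245 μs.
Leg 4: γ = 1/√(1 − 0.8301²) = 1/√0.3109 = 1.793; τ_4 = 207/1.793 = 115.4 μs.
Total: 52.20 + 262.5 + 2.245 + 115.4 μs.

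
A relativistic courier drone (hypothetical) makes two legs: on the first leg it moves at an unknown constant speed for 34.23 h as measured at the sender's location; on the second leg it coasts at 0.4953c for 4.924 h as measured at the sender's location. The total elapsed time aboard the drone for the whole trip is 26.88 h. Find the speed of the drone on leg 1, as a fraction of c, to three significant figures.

β = 0.751

Leg 1: speed unknown; τ_1 = 34.23/γ_1.
Leg 2: γ = 1/√(1 − 0.4953²) = 1/√0.7547 = 1.151; τ_2 = 4.924/1.151 = 4.278 h.
Total proper time: τ_1 + 4.278 = 26.88, so τ_1 = 26.88 − 4.278 = 22.60 h.
γ_1 = 34.23/22.60 = 1.514; β = √(1 − 1/γ²) = √0.5640.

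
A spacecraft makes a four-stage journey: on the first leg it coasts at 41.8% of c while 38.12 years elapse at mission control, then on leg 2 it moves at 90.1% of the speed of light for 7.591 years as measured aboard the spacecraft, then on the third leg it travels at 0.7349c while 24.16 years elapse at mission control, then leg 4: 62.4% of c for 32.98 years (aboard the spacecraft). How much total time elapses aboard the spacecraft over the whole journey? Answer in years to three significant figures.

τ = 91.6 years

Leg 1: β = 0.418; γ = 1/√(1 − 0.418²) = 1/√0.8253 = 1.101; τ_1 = 38.12/1.101 = 34.63 years.
Leg 2: 7.591 years is already measured aboard the spacecraft.
Leg 3: γ = 1/√(1 − 0.7349²) = 1/√0.4599 = 1.475; τ_3 = 24.16/1.475 = 16.38 years.
Leg 4: 32.98 years is already measured aboard the spacecraft.
Total: 34.63 + 7.591 + 16.38 + 32.98 years.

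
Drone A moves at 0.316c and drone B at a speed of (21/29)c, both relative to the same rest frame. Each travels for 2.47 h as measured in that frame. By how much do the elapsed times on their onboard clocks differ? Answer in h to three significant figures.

A: γ = 1/√(1 − 0.316²) = 1/√0.9001 = 1.054; τ_A = 2.47/1.054 = 2.343 h.
B: γ = 1/√(1 − (21/29)²) = 29/20 = 1.450; τ_B = 2.47/1.450 = 1.703 h.

|τ_A − τ_B| = 0.640 h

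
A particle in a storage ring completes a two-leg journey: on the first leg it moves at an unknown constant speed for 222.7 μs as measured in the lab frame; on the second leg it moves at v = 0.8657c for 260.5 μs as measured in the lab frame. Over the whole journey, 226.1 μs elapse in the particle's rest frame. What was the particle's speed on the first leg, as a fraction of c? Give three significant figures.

β = 0.903

Leg 1: speed unknown; τ_1 = 222.7/γ_1.
Leg 2: γ = 1/√(1 − 0.8657²) = 1/√0.2506 = 1.998; τ_2 = 260.5/1.998 = 130.4 μs.
Total proper time: τ_1 + 130.4 = 226.1, so τ_1 = 226.1 − 130.4 = 95.70 μs.
γ_1 = 222.7/95.70 = 2.327; β = √(1 − 1/γ²) = √0.8153.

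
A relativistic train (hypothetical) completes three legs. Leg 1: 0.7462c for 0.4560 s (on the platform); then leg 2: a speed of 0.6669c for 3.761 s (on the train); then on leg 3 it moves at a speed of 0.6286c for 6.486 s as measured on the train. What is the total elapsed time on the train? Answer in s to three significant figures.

Leg 1: γ = 1/√(1 − 0.7462²) = 1/√0.4432 = 1.502; τ_1 = 0.4560/1.502 = 0.3036 s.
Leg 2: 3.761 s is already measured on the train.
Leg 3: 6.486 s is already measured on the train.
Total: 0.3036 + 3.761 + 6.486 s.

τ = 10.6 s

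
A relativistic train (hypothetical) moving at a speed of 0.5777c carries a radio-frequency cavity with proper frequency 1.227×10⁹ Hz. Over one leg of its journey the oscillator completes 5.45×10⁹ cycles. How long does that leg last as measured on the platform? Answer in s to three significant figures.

Δt = 5.44 s

γ = 1/√(1 − 0.5777²) = 1/√0.6663 = 1.225
Proper time for N cycles: τ = N/f = 5.45×10⁹/(1.227×10⁹) = 4.442×10⁰ s = 4.442 s.
Lab-frame duration Δt = γτ = 1.225 × 4.442 = 5.442 s.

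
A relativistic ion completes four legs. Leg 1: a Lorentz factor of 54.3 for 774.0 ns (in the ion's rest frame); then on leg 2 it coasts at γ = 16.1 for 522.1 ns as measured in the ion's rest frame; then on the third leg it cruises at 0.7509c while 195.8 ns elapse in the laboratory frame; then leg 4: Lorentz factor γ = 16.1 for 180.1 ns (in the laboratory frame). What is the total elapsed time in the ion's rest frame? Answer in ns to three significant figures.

Leg 1: 774.0 ns is already measured in the ion's rest frame.
Leg 2: 522.1 ns is already measured in the ion's rest frame.
Leg 3: γ = 1/√(1 − 0.7509²) = 1/√0.4361 = 1.514; τ_3 = 195.8/1.514 = 129.3 ns.
Leg 4: γ = 16.1; τ_4 = 180.1/16.10 = 11.19 ns.
Total: 774.0 + 522.1 + 129.3 + 11.19 ns.

τ = 1440 ns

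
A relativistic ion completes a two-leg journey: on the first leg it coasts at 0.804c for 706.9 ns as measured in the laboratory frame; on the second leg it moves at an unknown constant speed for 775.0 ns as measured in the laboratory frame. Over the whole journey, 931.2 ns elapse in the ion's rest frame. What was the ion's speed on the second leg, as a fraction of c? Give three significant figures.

Leg 1: γ = 1/√(1 − 0.804²) = 1/√0.3536 = 1.682; τ_1 = 706.9/1.682 = 420.3 ns.
Leg 2: speed unknown; τ_2 = 775.0/γ_2.
Total proper time: 420.3 + τ_2 = 931.2, so τ_2 = 931.2 − 420.3 = 510.9 ns.
γ_2 = 775.0/510.9 = 1.517; β = √(1 − 1/γ²) = √0.5655.

β = 0.752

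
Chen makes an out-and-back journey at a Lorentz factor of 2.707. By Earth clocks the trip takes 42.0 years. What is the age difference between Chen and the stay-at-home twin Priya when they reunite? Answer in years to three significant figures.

Δt − τ = 26.5 years

γ = 2.707
Chen's elapsed proper time: τ = 42.0/2.707 = 15.52 years.
Age gap = Δt − τ = 42.0 − 15.52 years.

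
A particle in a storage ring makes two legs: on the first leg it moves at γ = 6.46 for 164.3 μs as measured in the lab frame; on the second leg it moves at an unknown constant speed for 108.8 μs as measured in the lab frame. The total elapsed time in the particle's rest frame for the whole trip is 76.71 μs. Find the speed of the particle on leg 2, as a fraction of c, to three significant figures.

β = 0.882

Leg 1: γ = 6.46; τ_1 = 164.3/6.460 = 25.43 μs.
Leg 2: speed unknown; τ_2 = 108.8/γ_2.
Total proper time: 25.43 + τ_2 = 76.71, so τ_2 = 76.71 − 25.43 = 51.28 μs.
γ_2 = 108.8/51.28 = 2.122; β = √(1 − 1/γ²) = √0.7779.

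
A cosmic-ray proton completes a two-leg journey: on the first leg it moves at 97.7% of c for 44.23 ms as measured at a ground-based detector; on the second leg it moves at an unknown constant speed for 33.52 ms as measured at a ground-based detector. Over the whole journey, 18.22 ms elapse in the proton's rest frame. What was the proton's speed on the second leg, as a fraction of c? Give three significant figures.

β = 0.965

Leg 1: β = 0.977; γ = 1/√(1 − 0.977²) = 1/√0.04547 = 4.690; τ_1 = 44.23/4.690 = 9.432 ms.
Leg 2: speed unknown; τ_2 = 33.52/γ_2.
Total proper time: 9.432 + τ_2 = 18.22, so τ_2 = 18.22 − 9.432 = 8.788 ms.
γ_2 = 33.52/8.788 = 3.814; β = √(1 − 1/γ²) = √0.9313.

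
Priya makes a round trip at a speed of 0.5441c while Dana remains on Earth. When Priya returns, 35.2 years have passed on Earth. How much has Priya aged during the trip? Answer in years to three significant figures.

γ = 1/√(1 − 0.5441²) = 1/√0.7040 = 1.192
Priya's clock measures proper time along the trip: τ = Δt/γ = 35.2/1.192 years.

τ = 29.5 years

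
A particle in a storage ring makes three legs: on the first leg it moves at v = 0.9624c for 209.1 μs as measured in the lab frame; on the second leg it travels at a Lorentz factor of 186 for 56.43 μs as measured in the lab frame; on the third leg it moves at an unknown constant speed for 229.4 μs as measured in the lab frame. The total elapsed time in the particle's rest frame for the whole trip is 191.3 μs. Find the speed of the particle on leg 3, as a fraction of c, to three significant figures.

Leg 1: γ = 1/√(1 − 0.9624²) = 1/√0.07379 = 3.681; τ_1 = 209.1/3.681 = 56.80 μs.
Leg 2: γ = 186; τ_2 = 56.43/186.0 = 0.3034 μs.
Leg 3: speed unknown; τ_3 = 229.4/γ_3.
Total proper time: 56.80 + 0.3034 + τ_3 = 191.3, so τ_3 = 191.3 − 57.10 = 134.2 μs.
γ_3 = 229.4/134.2 = 1.709; β = √(1 − 1/γ²) = √0.6578.

β = 0.811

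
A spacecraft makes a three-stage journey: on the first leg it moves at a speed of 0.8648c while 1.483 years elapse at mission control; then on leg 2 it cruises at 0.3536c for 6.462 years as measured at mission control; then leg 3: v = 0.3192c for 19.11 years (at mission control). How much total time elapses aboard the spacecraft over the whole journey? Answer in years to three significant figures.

τ = 24.9 years

Leg 1: γ = 1/√(1 − 0.8648²) = 1/√0.2521 = 1.992; τ_1 = 1.483/1.992 = 0.7446 years.
Leg 2: γ = 1/√(1 − 0.3536²) = 1/√0.8750 = 1.069; τ_2 = 6.462/1.069 = 6.045 years.
Leg 3: γ = 1/√(1 − 0.3192²) = 1/√0.8981 = 1.055; τ_3 = 19.11/1.055 = 18.11 years.
Total: 0.7446 + 6.045 + 18.11 years.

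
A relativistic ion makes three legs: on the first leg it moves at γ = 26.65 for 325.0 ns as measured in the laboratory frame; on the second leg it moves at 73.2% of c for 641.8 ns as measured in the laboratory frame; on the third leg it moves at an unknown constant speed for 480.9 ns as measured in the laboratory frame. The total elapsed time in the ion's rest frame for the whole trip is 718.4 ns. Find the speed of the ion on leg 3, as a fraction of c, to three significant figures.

β = 0.829

Leg 1: γ = 26.65; τ_1 = 325.0/26.65 = 12.20 ns.
Leg 2: β = 0.732; γ = 1/√(1 − 0.732²) = 1/√0.4642 = 1.468; τ_2 = 641.8/1.468 = 437.3 ns.
Leg 3: speed unknown; τ_3 = 480.9/γ_3.
Total proper time: 12.20 + 437.3 + τ_3 = 718.4, so τ_3 = 718.4 − 449.5 = 268.9 ns.
γ_3 = 480.9/268.9 = 1.788; β = √(1 − 1/γ²) = √0.6872.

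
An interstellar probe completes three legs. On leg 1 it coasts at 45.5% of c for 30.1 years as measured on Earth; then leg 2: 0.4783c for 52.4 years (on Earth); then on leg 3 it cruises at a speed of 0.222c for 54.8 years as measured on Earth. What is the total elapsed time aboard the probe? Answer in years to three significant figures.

τ = 126 years

Leg 1: β = 0.455; γ = 1/√(1 − 0.455²) = 1/√0.7930 = 1.123; τ_1 = 30.1/1.123 = 26.80 years.
Leg 2: γ = 1/√(1 − 0.4783²) = 1/√0.7712 = 1.139; τ_2 = 52.4/1.139 = 46.02 years.
Leg 3: γ = 1/√(1 − 0.222²) = 1/√0.9507 = 1.026; τ_3 = 54.8/1.026 = 53.43 years.
Total: 26.80 + 46.02 + 53.43 years.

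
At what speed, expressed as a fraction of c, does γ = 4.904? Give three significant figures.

β = √(1 − 1/γ²) = √(1 − 1/4.904²) = √(1 − 0.04158) = √0.9584

β = 0.979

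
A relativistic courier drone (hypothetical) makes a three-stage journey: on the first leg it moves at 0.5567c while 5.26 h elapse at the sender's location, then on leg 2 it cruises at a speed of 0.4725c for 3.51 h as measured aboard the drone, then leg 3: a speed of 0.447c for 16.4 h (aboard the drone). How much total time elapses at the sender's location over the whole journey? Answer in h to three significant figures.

Δt = 27.6 h

Leg 1: 5.26 h is already measured at the sender's location.
Leg 2: γ = 1/√(1 − 0.4725²) = 1/√0.7767 = 1.135; Δt_2 = 1.135 × 3.51 = 3.983 h.
Leg 3: γ = 1/√(1 − 0.447²) = 1/√0.8002 = 1.118; Δt_3 = 1.118 × 16.4 = 18.33 h.
Total: 5.260 + 3.983 + 18.33 h.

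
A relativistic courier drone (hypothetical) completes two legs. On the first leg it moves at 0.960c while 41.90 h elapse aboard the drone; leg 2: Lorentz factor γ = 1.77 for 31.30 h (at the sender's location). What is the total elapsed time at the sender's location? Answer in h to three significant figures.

Leg 1: γ = 1/√(1 − 0.960²) = 25/7 ≈ 3.571; Δt_1 = 3.571 × 41.90 = 149.6 h.
Leg 2: 31.30 h is already measured at the sender's location.
Total: 149.6 + 31.30 h.

Δt = 181 h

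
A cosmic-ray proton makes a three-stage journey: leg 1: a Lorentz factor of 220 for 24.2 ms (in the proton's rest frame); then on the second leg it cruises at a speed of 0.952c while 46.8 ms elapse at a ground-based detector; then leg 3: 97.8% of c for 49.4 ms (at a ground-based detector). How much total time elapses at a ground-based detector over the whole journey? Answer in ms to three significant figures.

Δt = 5420 ms

Leg 1: γ = 220; Δt_1 = 220.0 × 24.2 = 5324 ms.
Leg 2: 46.8 ms is already measured at a ground-based detector.
Leg 3: 49.4 ms is already measured at a ground-based detector.
Total: 5324 + 46.80 + 49.40 ms.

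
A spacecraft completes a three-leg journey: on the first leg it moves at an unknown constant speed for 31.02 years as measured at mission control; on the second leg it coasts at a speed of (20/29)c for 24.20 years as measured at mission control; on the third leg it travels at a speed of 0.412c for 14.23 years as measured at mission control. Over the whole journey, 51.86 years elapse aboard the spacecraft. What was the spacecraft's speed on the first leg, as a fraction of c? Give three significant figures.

β = 0.725

Leg 1: speed unknown; τ_1 = 31.02/γ_1.
Leg 2: γ = 1/√(1 − (20/29)²) = 29/21 ≈ 1.381; τ_2 = 24.20/1.381 = 17.52 years.
Leg 3: γ = 1/√(1 − 0.412²) = 1/√0.8303 = 1.097; τ_3 = 14.23/1.097 = 12.97 years.
Total proper time: τ_1 + 17.52 + 12.97 = 51.86, so τ_1 = 51.86 − 30.49 = 21.37 years.
γ_1 = 31.02/21.37 = 1.452; β = √(1 − 1/γ²) = √0.5254.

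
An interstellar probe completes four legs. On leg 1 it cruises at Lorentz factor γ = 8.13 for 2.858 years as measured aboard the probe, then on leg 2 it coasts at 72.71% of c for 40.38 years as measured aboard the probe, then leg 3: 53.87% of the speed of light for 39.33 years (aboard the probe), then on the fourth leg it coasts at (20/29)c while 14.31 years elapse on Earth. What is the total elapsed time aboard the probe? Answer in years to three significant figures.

Leg 1: 2.858 years is already measured aboard the probe.
Leg 2: 40.38 years is already measured aboard the probe.
Leg 3: 39.33 years is already measured aboard the probe.
Leg 4: γ = 1/√(1 − (20/29)²) = 29/21 ≈ 1.381; τ_4 = 14.31/1.381 = 10.36 years.
Total: 2.858 + 40.38 + 39.33 + 10.36 years.

τ = 92.9 years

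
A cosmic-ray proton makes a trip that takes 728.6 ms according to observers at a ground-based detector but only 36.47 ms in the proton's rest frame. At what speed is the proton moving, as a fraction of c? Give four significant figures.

The proper time is measured in the proton's rest frame (both events occur at the proton's location); Δt is measured at a ground-based detector. γ = Δt/τ = 728.6/36.47 = 19.98.
β = √(1 − 1/γ²) = √(1 − 0.002505) = √0.9975

β = 0.9987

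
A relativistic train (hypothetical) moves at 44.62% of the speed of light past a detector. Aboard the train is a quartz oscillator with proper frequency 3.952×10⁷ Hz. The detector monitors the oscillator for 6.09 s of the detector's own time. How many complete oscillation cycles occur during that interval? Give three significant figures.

β = 0.4462; γ = 1/√(1 − 0.4462²) = 1/√0.8009 = 1.117
During 6.09 s of lab time, the oscillator's proper time advances by τ = Δt/γ = 6.09/1.117 = 5.450 s = 5.450×10⁰ s.
N = f × τ = 3.952×10⁷ × 5.450×10⁰ = 2.154×10⁸.

N = 2.15×10⁸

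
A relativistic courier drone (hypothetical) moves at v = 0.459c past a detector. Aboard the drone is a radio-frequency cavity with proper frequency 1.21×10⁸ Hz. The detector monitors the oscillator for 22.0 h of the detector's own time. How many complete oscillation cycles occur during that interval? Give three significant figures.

γ = 1/√(1 − 0.459²) = 1/√0.7893 = 1.126
During 22.0 h of lab time, the oscillator's proper time advances by τ = Δt/γ = 22.0/1.126 = 19.55 h = 7.036×10⁴ s.
N = f × τ = 1.21×10⁸ × 7.036×10⁴ = 8.514×10¹².

N = 8.51×10¹²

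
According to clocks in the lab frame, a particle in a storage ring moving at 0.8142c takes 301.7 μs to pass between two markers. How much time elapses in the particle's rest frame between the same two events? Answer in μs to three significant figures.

γ = 1/√(1 − 0.8142²) = 1/√0.3371 = 1.722
The interval measured in the lab frame is the dilated one; the clock in the particle's rest frame measures the proper time τ = Δt/γ = 301.7/1.722 μs.

τ = 175 μs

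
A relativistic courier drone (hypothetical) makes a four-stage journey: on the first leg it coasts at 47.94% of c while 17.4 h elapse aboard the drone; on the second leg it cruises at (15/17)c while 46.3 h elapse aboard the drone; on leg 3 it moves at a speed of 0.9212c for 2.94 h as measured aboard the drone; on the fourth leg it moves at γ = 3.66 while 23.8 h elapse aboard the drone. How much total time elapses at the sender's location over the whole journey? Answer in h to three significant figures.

Leg 1: β = 0.4794; γ = 1/√(1 − 0.4794²) = 1/√0.7702 = 1.139; Δt_1 = 1.139 × 17.4 = 19.83 h.
Leg 2: γ = 1/√(1 − (15/17)²) = 17/8 = 2.125; Δt_2 = 2.125 × 46.3 = 98.39 h.
Leg 3: γ = 1/√(1 − 0.9212²) = 1/√0.1514 = 2.570; Δt_3 = 2.570 × 2.94 = 7.556 h.
Leg 4: γ = 3.66; Δt_4 = 3.660 × 23.8 = 87.11 h.
Total: 19.83 + 98.39 + 7.556 + 87.11 h.

Δt = 213 h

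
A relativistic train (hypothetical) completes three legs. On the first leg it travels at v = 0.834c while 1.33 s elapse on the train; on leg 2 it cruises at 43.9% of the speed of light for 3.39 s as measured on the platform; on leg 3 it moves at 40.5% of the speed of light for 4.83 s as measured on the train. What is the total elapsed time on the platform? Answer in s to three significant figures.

Leg 1: γ = 1/√(1 − 0.834²) = 1/√0.3044 = 1.812; Δt_1 = 1.812 × 1.33 = 2.410 s.
Leg 2: 3.39 s is already measured on the platform.
Leg 3: β = 0.405; γ = 1/√(1 − 0.405²) = 1/√0.8360 = 1.094; Δt_3 = 1.094 × 4.83 = 5.283 s.
Total: 2.410 + 3.390 + 5.283 s.

Δt = 11.1 s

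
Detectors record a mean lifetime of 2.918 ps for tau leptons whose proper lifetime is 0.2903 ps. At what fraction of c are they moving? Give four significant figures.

γ = Δt/τ₀ = 2.918/0.2903 = 10.05
β = √(1 − 1/γ²) = √(1 − 0.009897) = √0.9901

v = 0.9950c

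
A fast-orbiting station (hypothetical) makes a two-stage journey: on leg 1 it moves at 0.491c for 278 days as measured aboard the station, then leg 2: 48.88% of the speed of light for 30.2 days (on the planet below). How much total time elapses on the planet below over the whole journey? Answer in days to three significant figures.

Leg 1: γ = 1/√(1 − 0.491²) = 1/√0.7589 = 1.148; Δt_1 = 1.148 × 278 = 319.1 days.
Leg 2: 30.2 days is already measured on the planet below.
Total: 319.1 + 30.20 days.

Δt = 349 days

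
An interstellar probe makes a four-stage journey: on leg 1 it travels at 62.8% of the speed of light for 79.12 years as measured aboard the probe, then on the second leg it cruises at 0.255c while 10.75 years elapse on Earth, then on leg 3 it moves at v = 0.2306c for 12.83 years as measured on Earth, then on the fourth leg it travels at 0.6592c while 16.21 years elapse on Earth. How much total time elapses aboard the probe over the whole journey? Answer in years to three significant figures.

τ = 114 years

Leg 1: 79.12 years is already measured aboard the probe.
Leg 2: γ = 1/√(1 − 0.255²) = 1/√0.9350 = 1.034; τ_2 = 10.75/1.034 = 10.39 years.
Leg 3: γ = 1/√(1 − 0.2306²) = 1/√0.9468 = 1.028; τ_3 = 12.83/1.028 = 12.48 years.
Leg 4: γ = 1/√(1 − 0.6592²) = 1/√0.5655 = 1.330; τ_4 = 16.21/1.330 = 12.19 years.
Total: 79.12 + 10.39 + 12.48 + 12.19 years.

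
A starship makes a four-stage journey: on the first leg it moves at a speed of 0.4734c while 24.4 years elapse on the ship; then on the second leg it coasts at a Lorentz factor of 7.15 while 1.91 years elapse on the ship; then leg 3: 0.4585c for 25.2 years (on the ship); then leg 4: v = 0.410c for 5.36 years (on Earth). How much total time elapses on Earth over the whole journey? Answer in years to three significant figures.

Δt = 75.1 years

Leg 1: γ = 1/√(1 − 0.4734²) = 1/√0.7759 = 1.135; Δt_1 = 1.135 × 24.4 = 27.70 years.
Leg 2: γ = 7.15; Δt_2 = 7.150 × 1.91 = 13.66 years.
Leg 3: γ = 1/√(1 − 0.4585²) = 1/√0.7898 = 1.125; Δt_3 = 1.125 × 25.2 = 28.36 years.
Leg 4: 5.36 years is already measured on Earth.
Total: 27.70 + 13.66 + 28.36 + 5.360 years.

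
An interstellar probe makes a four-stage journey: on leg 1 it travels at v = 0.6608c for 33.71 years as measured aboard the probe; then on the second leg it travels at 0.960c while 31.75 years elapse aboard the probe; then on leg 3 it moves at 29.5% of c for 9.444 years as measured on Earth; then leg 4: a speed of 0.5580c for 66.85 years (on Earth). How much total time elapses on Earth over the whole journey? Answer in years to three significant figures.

Δt = 235 years

Leg 1: γ = 1/√(1 − 0.6608²) = 1/√0.5633 = 1.332; Δt_1 = 1.332 × 33.71 = 44.91 years.
Leg 2: γ = 1/√(1 − 0.960²) = 25/7 ≈ 3.571; Δt_2 = 3.571 × 31.75 = 113.4 years.
Leg 3: 9.444 years is already measured on Earth.
Leg 4: 66.85 years is already measured on Earth.
Total: 44.91 + 113.4 + 9.444 + 66.85 years.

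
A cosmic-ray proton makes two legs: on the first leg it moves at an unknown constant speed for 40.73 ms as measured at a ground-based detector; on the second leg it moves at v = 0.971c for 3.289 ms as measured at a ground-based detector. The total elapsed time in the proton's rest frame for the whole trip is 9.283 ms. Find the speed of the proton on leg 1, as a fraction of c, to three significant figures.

Leg 1: speed unknown; τ_1 = 40.73/γ_1.
Leg 2: γ = 1/√(1 − 0.971²) = 1/√0.05716 = 4.183; τ_2 = 3.289/4.183 = 0.7863 ms.
Total proper time: τ_1 + 0.7863 = 9.283, so τ_1 = 9.283 − 0.7863 = 8.497 ms.
γ_1 = 40.73/8.497 = 4.794; β = √(1 − 1/γ²) = √0.9565.

β = 0.978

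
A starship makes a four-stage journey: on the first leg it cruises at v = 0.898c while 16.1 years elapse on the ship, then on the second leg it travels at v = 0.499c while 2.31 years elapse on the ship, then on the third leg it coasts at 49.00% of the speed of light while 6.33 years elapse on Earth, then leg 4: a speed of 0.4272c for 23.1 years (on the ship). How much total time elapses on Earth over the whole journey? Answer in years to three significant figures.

Leg 1: γ = 1/√(1 − 0.898²) = 1/√0.1936 = 2.273; Δt_1 = 2.273 × 16.1 = 36.59 years.
Leg 2: γ = 1/√(1 − 0.499²) = 1/√0.7510 = 1.154; Δt_2 = 1.154 × 2.31 = 2.666 years.
Leg 3: 6.33 years is already measured on Earth.
Leg 4: γ = 1/√(1 − 0.4272²) = 1/√0.8175 = 1.106; Δt_4 = 1.106 × 23.1 = 25.55 years.
Total: 36.59 + 2.666 + 6.330 + 25.55 years.

Δt = 71.1 years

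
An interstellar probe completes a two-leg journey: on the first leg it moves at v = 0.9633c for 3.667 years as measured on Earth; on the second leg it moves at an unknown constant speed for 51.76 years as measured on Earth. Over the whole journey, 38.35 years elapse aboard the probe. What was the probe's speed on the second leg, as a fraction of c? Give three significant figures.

β = 0.692

Leg 1: γ = 1/√(1 − 0.9633²) = 1/√0.07205 = 3.725; τ_1 = 3.667/3.725 = 0.9843 years.
Leg 2: speed unknown; τ_2 = 51.76/γ_2.
Total proper time: 0.9843 + τ_2 = 38.35, so τ_2 = 38.35 − 0.9843 = 37.37 years.
γ_2 = 51.76/37.37 = 1.385; β = √(1 − 1/γ²) = √0.4789.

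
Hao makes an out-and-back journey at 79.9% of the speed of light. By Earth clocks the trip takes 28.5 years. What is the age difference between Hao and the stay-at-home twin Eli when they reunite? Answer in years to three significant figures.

β = 0.799; γ = 1/√(1 − 0.799²) = 1/√0.3616 = 1.663
Hao's elapsed proper time: τ = 28.5/1.663 = 17.14 years.
Age gap = Δt − τ = 28.5 − 17.14 years.

Δt − τ = 11.4 years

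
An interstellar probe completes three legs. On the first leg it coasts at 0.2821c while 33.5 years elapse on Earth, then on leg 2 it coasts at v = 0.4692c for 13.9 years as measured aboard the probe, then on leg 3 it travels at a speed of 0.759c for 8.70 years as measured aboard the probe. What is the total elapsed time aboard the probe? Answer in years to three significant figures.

Leg 1: γ = 1/√(1 − 0.2821²) = 1/√0.9204 = 1.042; τ_1 = 33.5/1.042 = 32.14 years.
Leg 2: 13.9 years is already measured aboard the probe.
Leg 3: 8.70 years is already measured aboard the probe.
Total: 32.14 + 13.90 + 8.700 years.

τ = 54.7 years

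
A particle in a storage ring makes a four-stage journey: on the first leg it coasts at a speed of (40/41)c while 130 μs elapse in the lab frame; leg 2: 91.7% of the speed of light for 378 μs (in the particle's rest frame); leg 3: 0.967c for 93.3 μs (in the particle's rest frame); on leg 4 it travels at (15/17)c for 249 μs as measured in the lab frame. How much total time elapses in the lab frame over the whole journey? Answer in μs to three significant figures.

Δt = 1690 μs

Leg 1: 130 μs is already measured in the lab frame.
Leg 2: β = 0.917; γ = 1/√(1 − 0.917²) = 1/√0.1591 = 2.507; Δt_2 = 2.507 × 378 = 947.6 μs.
Leg 3: γ = 1/√(1 − 0.967²) = 1/√0.06491 = 3.925; Δt_3 = 3.925 × 93.3 = 366.2 μs.
Leg 4: 249 μs is already measured in the lab frame.
Total: 130.0 + 947.6 + 366.2 + 249.0 μs.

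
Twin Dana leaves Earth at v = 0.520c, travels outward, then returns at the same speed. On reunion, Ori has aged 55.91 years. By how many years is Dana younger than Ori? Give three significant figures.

Δt − τ = 8.15 years

γ = 1/√(1 − 0.520²) = 1/√0.7296 = 1.171
Dana's elapsed proper time: τ = 55.91/1.171 = 47.76 years.
Age gap = Δt − τ = 55.91 − 47.76 years.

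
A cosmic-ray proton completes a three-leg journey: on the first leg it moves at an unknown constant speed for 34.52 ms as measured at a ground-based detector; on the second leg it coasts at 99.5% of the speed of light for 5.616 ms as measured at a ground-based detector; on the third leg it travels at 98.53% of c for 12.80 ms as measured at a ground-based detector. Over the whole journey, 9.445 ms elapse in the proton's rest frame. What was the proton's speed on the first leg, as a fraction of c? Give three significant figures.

β = 0.981

Leg 1: speed unknown; τ_1 = 34.52/γ_1.
Leg 2: β = 0.995; γ = 1/√(1 − 0.995²) = 1/√0.009975 = 10.01; τ_2 = 5.616/10.01 = 0.5609 ms.
Leg 3: β = 0.9853; γ = 1/√(1 − 0.9853²) = 1/√0.02918 = 5.854; τ_3 = 12.80/5.854 = 2.187 ms.
Total proper time: τ_1 + 0.5609 + 2.187 = 9.445, so τ_1 = 9.445 − 2.748 = 6.697 ms.
γ_1 = 34.52/6.697 = 5.154; β = √(1 − 1/γ²) = √0.9624.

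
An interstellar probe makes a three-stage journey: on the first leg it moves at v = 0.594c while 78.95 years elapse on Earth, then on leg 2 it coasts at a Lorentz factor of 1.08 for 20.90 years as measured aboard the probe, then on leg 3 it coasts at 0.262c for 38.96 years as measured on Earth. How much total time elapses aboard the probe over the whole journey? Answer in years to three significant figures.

Leg 1: γ = 1/√(1 − 0.594²) = 1/√0.6472 = 1.243; τ_1 = 78.95/1.243 = 63.51 years.
Leg 2: 20.90 years is already measured aboard the probe.
Leg 3: γ = 1/√(1 − 0.262²) = 1/√0.9314 = 1.036; τ_3 = 38.96/1.036 = 37.60 years.
Total: 63.51 + 20.90 + 37.60 years.

τ = 122 years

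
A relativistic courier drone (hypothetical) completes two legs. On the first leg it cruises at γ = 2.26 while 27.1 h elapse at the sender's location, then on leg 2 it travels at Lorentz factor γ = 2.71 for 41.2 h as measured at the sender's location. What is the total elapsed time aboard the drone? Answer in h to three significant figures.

Leg 1: γ = 2.26; τ_1 = 27.1/2.260 = 11.99 h.
Leg 2: γ = 2.71; τ_2 = 41.2/2.710 = 15.20 h.
Total: 11.99 + 15.20 h.

τ = 27.2 h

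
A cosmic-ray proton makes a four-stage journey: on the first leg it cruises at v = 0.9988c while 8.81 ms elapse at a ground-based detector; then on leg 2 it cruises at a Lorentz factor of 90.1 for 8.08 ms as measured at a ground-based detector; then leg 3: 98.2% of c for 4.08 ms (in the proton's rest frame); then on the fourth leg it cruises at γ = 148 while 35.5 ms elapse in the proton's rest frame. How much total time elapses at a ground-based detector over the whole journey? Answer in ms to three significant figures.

Δt = 5290 ms

Leg 1: 8.81 ms is already measured at a ground-based detector.
Leg 2: 8.08 ms is already measured at a ground-based detector.
Leg 3: β = 0.982; γ = 1/√(1 − 0.982²) = 1/√0.03568 = 5.294; Δt_3 = 5.294 × 4.08 = 21.60 ms.
Leg 4: γ = 148; Δt_4 = 148.0 × 35.5 = 5254 ms.
Total: 8.810 + 8.080 + 21.60 + 5254 ms.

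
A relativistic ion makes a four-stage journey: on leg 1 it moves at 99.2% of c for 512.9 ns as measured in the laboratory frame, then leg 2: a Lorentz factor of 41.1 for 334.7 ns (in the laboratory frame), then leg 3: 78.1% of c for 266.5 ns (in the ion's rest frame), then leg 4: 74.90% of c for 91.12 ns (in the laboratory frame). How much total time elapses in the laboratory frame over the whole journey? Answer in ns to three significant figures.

Δt = 1370 ns

Leg 1: 512.9 ns is already measured in the laboratory frame.
Leg 2: 334.7 ns is already measured in the laboratory frame.
Leg 3: β = 0.781; γ = 1/√(1 − 0.781²) = 1/√0.3900 = 1.601; Δt_3 = 1.601 × 266.5 = 426.7 ns.
Leg 4: 91.12 ns is already measured in the laboratory frame.
Total: 512.9 + 334.7 + 426.7 + 91.12 ns.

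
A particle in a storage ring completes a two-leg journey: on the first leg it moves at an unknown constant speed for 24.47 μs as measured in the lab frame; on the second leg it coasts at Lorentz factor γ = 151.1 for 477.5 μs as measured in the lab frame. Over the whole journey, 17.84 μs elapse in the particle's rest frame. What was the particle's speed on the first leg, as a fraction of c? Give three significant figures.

β = 0.800

Leg 1: speed unknown; τ_1 = 24.47/γ_1.
Leg 2: γ = 151.1; τ_2 = 477.5/151.1 = 3.160 μs.
Total proper time: τ_1 + 3.160 = 17.84, so τ_1 = 17.84 − 3.160 = 14.68 μs.
γ_1 = 24.47/14.68 = 1.667; β = √(1 − 1/γ²) = √0.6401.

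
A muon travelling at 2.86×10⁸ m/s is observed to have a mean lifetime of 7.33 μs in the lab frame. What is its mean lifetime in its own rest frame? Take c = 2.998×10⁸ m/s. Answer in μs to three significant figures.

β = 2.86×10⁸/2.998×10⁸ = 0.9540; γ = 1/√(1 − 0.9540²) = 3.334
The lab-frame lifetime is the dilated interval; the proper lifetime is τ₀ = Δt/γ = 7.33/3.334 μs.

τ₀ = 2.20 μs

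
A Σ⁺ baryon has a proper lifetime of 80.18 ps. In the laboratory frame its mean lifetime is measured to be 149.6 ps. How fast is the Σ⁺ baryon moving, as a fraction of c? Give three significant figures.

γ = Δt/τ₀ = 149.6/80.18 = 1.866
β = √(1 − 1/γ²) = √(1 − 0.2873) = √0.7127

v = 0.844c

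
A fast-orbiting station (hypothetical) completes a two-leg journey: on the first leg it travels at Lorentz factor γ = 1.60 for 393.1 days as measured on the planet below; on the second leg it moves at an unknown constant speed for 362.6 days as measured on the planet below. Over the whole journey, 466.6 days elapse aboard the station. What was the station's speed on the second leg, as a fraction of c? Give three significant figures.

β = 0.793

Leg 1: γ = 1.60; τ_1 = 393.1/1.600 = 245.7 days.
Leg 2: speed unknown; τ_2 = 362.6/γ_2.
Total proper time: 245.7 + τ_2 = 466.6, so τ_2 = 466.6 − 245.7 = 220.9 days.
γ_2 = 362.6/220.9 = 1.641; β = √(1 − 1/γ²) = √0.6288.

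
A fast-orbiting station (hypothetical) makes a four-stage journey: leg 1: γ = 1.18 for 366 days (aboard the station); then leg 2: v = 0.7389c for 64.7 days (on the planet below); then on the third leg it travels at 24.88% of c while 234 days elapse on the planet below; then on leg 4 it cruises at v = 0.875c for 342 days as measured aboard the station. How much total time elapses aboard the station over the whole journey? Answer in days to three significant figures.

Leg 1: 366 days is already measured aboard the station.
Leg 2: γ = 1/√(1 − 0.7389²) = 1/√0.4540 = 1.484; τ_2 = 64.7/1.484 = 43.60 days.
Leg 3: β = 0.2488; γ = 1/√(1 − 0.2488²) = 1/√0.9381 = 1.032; τ_3 = 234/1.032 = 226.6 days.
Leg 4: 342 days is already measured aboard the station.
Total: 366.0 + 43.60 + 226.6 + 342.0 days.

τ = 978 days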